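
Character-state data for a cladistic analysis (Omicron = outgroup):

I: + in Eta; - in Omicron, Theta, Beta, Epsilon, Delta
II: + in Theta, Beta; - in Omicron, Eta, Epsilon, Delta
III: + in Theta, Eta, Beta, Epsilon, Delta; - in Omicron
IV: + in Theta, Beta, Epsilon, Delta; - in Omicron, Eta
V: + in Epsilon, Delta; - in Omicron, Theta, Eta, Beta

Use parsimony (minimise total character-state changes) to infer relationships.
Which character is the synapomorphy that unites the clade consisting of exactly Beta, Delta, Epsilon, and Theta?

IV

The outgroup has state '-' for every character, so '+' is the derived state throughout.
I: derived state '+' in Eta only — an autapomorphy, so it tells us nothing about relationships among taxa.
II (derived state '+') is shared by Beta and Theta — a synapomorphy uniting that clade.
All ingroup taxa share the derived state '+' for III; it defines the ingroup but does not resolve relationships within it.
IV (derived state '+') is shared by Beta, Delta, Epsilon, and Theta — a synapomorphy uniting that clade.
V: derived state '+' in Delta and Epsilon only — synapomorphy for {Delta, Epsilon}.
Most parsimonious ingroup topology: (((Theta,Beta),(Epsilon,Delta)),Eta).
The clade {Beta, Delta, Epsilon, Theta} is supported by IV: its derived state '+' occurs in exactly those taxa and in no other taxon (including the outgroup).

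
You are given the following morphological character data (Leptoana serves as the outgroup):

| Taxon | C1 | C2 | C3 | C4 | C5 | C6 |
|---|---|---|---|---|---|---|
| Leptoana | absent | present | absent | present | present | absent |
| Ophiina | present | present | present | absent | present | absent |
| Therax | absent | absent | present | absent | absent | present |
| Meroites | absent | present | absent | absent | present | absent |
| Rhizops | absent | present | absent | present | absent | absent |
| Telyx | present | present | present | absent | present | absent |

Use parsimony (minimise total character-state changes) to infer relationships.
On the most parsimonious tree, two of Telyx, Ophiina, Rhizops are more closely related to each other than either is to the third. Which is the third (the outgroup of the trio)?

Rhizops

Character polarity is set by the outgroup: the derived state is whichever differs from the outgroup's state, so for C2, C4, C5 the derived state is 'absent', and for the remaining characters it is 'present'.
C1: derived state 'present' in Ophiina and Telyx only — synapomorphy for {Ophiina, Telyx}.
C2: derived state 'absent' in Therax only — an autapomorphy, so it tells us nothing about relationships among taxa.
Only Ophiina, Telyx, and Therax show the derived state 'present' for C3, supporting them as a clade.
C4: derived state 'absent' in Meroites, Ophiina, Telyx, and Therax only — synapomorphy for {Meroites, Ophiina, Telyx, Therax}.
C5 (state 'absent') occurs in Rhizops and Therax but conflicts with the nesting implied by the other characters — most parsimoniously interpreted as homoplasy.
C6: derived state 'present' in Therax only — an autapomorphy, so it tells us nothing about relationships among taxa.
Most parsimonious ingroup topology: ((((Ophiina,Telyx),Therax),Meroites),Rhizops).
Ophiina and Telyx share a more recent common ancestor with each other than either does with Rhizops, so Rhizops is the least closely related of the three.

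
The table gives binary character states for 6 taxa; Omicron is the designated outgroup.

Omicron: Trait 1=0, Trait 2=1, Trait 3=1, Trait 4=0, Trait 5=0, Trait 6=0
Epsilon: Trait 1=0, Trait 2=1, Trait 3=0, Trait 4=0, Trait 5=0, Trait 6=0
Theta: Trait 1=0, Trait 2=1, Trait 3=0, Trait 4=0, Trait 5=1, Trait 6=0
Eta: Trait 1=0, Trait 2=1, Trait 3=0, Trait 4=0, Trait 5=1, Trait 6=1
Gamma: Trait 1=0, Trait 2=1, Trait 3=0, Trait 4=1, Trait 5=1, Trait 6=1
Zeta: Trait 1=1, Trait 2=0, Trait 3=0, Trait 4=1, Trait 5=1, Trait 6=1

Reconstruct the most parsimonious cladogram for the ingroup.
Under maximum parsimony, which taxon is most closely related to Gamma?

Character polarity is set by the outgroup: the derived state is whichever differs from the outgroup's state, so for Trait 2, Trait 3 the derived state is '0', and for the remaining characters it is '1'.
Trait 1: derived state '1' in Zeta only — an autapomorphy, so it tells us nothing about relationships among taxa.
Trait 2 (derived state '0') is unique to Zeta (autapomorphy; uninformative for grouping).
Trait 3 (derived state '0') is shared by all ingroup taxa — unites the whole ingroup.
Only Gamma and Zeta show the derived state '1' for Trait 4, supporting them as a clade.
Trait 5: derived state '1' in Eta, Gamma, Theta, and Zeta only — synapomorphy for {Eta, Gamma, Theta, Zeta}.
Trait 6: derived state '1' in Eta, Gamma, and Zeta only — synapomorphy for {Eta, Gamma, Zeta}.
Most parsimonious ingroup topology: (Epsilon,(Theta,(Eta,(Gamma,Zeta)))).
Gamma and Zeta form a cherry on this tree, so they are sister taxa.

Zeta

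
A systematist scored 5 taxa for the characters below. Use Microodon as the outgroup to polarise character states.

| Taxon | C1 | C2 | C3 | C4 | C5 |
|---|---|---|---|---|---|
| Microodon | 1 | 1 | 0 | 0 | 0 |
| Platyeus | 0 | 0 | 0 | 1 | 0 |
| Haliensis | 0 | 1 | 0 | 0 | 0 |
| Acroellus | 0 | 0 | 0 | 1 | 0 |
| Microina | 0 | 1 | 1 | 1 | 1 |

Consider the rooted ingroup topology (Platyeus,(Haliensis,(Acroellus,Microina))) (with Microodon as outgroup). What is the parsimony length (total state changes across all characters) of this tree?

Map each character onto (Platyeus,(Haliensis,(Acroellus,Microina))) (rooted by Microodon) and count the minimum state changes it requires (Fitch parsimony):
C1: 1; C2: 2; C3: 1; C4: 2; C5: 1.
Total tree length = 7.

7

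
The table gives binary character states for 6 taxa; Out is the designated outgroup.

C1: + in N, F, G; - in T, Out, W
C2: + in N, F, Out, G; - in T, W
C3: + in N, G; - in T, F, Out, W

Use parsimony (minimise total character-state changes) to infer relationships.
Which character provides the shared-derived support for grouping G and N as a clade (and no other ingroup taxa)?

C3

Character polarity is set by the outgroup: the derived state is whichever differs from the outgroup's state, so for C2 the derived state is '-', and for the remaining characters it is '+'.
Only F, G, and N show the derived state '+' for C1, supporting them as a clade.
C2 (derived state '-') is shared by T and W — a synapomorphy uniting that clade.
Only G and N show the derived state '+' for C3, supporting them as a clade.
Most parsimonious ingroup topology: ((F,(N,G)),(T,W)).
The clade {G, N} is supported by C3: its derived state '+' occurs in exactly those taxa and in no other taxon (including the outgroup).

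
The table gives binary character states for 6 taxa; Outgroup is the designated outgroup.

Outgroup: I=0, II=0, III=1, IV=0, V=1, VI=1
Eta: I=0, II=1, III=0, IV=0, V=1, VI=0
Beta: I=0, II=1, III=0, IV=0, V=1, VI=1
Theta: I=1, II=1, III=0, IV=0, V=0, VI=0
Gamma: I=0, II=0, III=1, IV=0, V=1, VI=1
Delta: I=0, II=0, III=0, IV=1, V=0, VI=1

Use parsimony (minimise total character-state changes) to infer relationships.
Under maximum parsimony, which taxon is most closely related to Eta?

Theta

Character polarity is set by the outgroup: the derived state is whichever differs from the outgroup's state, so for III, V, VI the derived state is '0', and for the remaining characters it is '1'.
I: derived state '1' in Theta only — an autapomorphy, so it tells us nothing about relationships among taxa.
II (derived state '1') is shared by Beta, Eta, and Theta — a synapomorphy uniting that clade.
III (derived state '0') is shared by Beta, Delta, Eta, and Theta — a synapomorphy uniting that clade.
IV (derived state '1') is unique to Delta (autapomorphy; uninformative for grouping).
V (state '0') occurs in Delta and Theta but conflicts with the nesting implied by the other characters — most parsimoniously interpreted as homoplasy.
VI (derived state '0') is shared by Eta and Theta — a synapomorphy uniting that clade.
Most parsimonious ingroup topology: ((((Eta,Theta),Beta),Delta),Gamma).
Eta and Theta form a cherry on this tree, so they are sister taxa.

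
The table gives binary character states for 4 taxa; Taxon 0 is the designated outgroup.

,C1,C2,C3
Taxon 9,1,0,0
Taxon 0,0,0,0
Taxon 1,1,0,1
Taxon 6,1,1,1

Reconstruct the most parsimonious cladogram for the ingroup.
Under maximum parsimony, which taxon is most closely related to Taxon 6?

The outgroup has state '0' for every character, so '1' is the derived state throughout.
C1 (derived state '1') is shared by all ingroup taxa — unites the whole ingroup.
C2 (derived state '1') is unique to Taxon 6 (autapomorphy; uninformative for grouping).
C3 (derived state '1') is shared by Taxon 1 and Taxon 6 — a synapomorphy uniting that clade.
Most parsimonious ingroup topology: ((Taxon 6,Taxon 1),Taxon 9).
Taxon 6 and Taxon 1 form a cherry on this tree, so they are sister taxa.

Taxon 1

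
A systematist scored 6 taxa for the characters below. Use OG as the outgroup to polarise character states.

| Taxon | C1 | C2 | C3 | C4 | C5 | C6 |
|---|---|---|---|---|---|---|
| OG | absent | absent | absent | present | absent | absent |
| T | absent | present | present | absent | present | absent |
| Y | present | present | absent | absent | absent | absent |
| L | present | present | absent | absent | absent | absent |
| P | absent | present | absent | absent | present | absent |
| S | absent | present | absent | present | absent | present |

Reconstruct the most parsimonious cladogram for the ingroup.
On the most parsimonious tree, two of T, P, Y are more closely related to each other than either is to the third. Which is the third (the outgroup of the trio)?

Y

Character polarity is set by the outgroup: the derived state is whichever differs from the outgroup's state, so for C4 the derived state is 'absent', and for the remaining characters it is 'present'.
Only L and Y show the derived state 'present' for C1, supporting them as a clade.
C2 (derived state 'present') is shared by all ingroup taxa — unites the whole ingroup.
C3: derived state 'present' in T only — an autapomorphy, so it tells us nothing about relationships among taxa.
C4: derived state 'absent' in L, P, T, and Y only — synapomorphy for {L, P, T, Y}.
Only P and T show the derived state 'present' for C5, supporting them as a clade.
C6: derived state 'present' in S only — an autapomorphy, so it tells us nothing about relationships among taxa.
Most parsimonious ingroup topology: (((T,P),(Y,L)),S).
T and P share a more recent common ancestor with each other than either does with Y, so Y is the least closely related of the three.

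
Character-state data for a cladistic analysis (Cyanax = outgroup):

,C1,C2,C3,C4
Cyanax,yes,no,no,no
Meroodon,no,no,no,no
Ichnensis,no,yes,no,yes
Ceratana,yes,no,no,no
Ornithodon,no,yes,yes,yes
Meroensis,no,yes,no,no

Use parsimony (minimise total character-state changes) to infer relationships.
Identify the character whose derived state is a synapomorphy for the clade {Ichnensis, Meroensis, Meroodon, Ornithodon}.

Character polarity is set by the outgroup: the derived state is whichever differs from the outgroup's state, so for C1 the derived state is 'no', and for the remaining characters it is 'yes'.
Only Ichnensis, Meroensis, Meroodon, and Ornithodon show the derived state 'no' for C1, supporting them as a clade.
C2 (derived state 'yes') is shared by Ichnensis, Meroensis, and Ornithodon — a synapomorphy uniting that clade.
C3: derived state 'yes' in Ornithodon only — an autapomorphy, so it tells us nothing about relationships among taxa.
Only Ichnensis and Ornithodon show the derived state 'yes' for C4, supporting them as a clade.
Most parsimonious ingroup topology: ((Meroodon,((Ichnensis,Ornithodon),Meroensis)),Ceratana).
The clade {Ichnensis, Meroensis, Meroodon, Ornithodon} is supported by C1: its derived state 'no' occurs in exactly those taxa and in no other taxon (including the outgroup).

C1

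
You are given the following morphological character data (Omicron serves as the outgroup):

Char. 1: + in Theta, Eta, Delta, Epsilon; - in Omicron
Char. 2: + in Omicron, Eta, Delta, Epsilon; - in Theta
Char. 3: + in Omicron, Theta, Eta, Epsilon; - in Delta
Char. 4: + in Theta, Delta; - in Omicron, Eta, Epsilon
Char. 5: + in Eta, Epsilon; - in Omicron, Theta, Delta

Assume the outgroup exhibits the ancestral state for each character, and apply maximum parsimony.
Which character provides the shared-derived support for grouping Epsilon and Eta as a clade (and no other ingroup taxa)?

Char. 5

Character polarity is set by the outgroup: the derived state is whichever differs from the outgroup's state, so for Char. 2, Char. 3 the derived state is '-', and for the remaining characters it is '+'.
All ingroup taxa share the derived state '+' for Char. 1; it defines the ingroup but does not resolve relationships within it.
Char. 2: derived state '-' in Theta only — an autapomorphy, so it tells us nothing about relationships among taxa.
Char. 3 (derived state '-') is unique to Delta (autapomorphy; uninformative for grouping).
Only Delta and Theta show the derived state '+' for Char. 4, supporting them as a clade.
Char. 5: derived state '+' in Epsilon and Eta only — synapomorphy for {Epsilon, Eta}.
Most parsimonious ingroup topology: ((Theta,Delta),(Eta,Epsilon)).
The clade {Epsilon, Eta} is supported by Char. 5: its derived state '+' occurs in exactly those taxa and in no other taxon (including the outgroup).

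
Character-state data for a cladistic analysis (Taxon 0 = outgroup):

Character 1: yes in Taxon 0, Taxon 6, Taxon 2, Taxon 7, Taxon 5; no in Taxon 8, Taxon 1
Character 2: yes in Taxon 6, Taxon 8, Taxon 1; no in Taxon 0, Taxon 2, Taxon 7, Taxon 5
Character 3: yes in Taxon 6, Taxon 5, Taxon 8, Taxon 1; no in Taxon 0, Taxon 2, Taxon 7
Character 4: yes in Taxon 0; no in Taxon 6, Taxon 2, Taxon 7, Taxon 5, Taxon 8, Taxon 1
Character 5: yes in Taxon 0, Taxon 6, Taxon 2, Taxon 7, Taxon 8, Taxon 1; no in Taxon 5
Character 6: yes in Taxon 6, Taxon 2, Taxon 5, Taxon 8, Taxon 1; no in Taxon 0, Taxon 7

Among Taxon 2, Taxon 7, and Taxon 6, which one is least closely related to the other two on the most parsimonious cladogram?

Taxon 7

Character polarity is set by the outgroup: the derived state is whichever differs from the outgroup's state, so for Character 1, Character 4, Character 5 the derived state is 'no', and for the remaining characters it is 'yes'.
Character 1 (derived state 'no') is shared by Taxon 1 and Taxon 8 — a synapomorphy uniting that clade.
Character 2 (derived state 'yes') is shared by Taxon 1, Taxon 6, and Taxon 8 — a synapomorphy uniting that clade.
Character 3 (derived state 'yes') is shared by Taxon 1, Taxon 5, Taxon 6, and Taxon 8 — a synapomorphy uniting that clade.
All ingroup taxa share the derived state 'no' for Character 4; it defines the ingroup but does not resolve relationships within it.
Character 5 (derived state 'no') is unique to Taxon 5 (autapomorphy; uninformative for grouping).
Character 6 (derived state 'yes') is shared by Taxon 1, Taxon 2, Taxon 5, Taxon 6, and Taxon 8 — a synapomorphy uniting that clade.
Most parsimonious ingroup topology: ((((Taxon 6,(Taxon 8,Taxon 1)),Taxon 5),Taxon 2),Taxon 7).
Taxon 6 and Taxon 2 share a more recent common ancestor with each other than either does with Taxon 7, so Taxon 7 is the least closely related of the three.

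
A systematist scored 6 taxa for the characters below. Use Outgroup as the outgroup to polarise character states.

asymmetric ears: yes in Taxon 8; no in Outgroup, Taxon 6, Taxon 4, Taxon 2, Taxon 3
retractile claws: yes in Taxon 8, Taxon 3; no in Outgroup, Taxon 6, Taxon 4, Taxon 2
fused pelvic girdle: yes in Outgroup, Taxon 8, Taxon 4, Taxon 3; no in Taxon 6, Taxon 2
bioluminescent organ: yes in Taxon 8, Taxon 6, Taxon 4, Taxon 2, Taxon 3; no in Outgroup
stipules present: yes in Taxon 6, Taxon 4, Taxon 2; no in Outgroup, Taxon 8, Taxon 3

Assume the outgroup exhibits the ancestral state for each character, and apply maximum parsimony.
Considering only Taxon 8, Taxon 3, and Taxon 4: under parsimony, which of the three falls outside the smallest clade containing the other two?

Character polarity is set by the outgroup: the derived state is whichever differs from the outgroup's state, so for fused pelvic girdle the derived state is 'no', and for the remaining characters it is 'yes'.
asymmetric ears: derived state 'yes' in Taxon 8 only — an autapomorphy, so it tells us nothing about relationships among taxa.
retractile claws (derived state 'yes') is shared by Taxon 3 and Taxon 8 — a synapomorphy uniting that clade.
Only Taxon 2 and Taxon 6 show the derived state 'no' for fused pelvic girdle, supporting them as a clade.
bioluminescent organ (derived state 'yes') is shared by all ingroup taxa — unites the whole ingroup.
Only Taxon 2, Taxon 4, and Taxon 6 show the derived state 'yes' for stipules present, supporting them as a clade.
Most parsimonious ingroup topology: ((Taxon 8,Taxon 3),((Taxon 6,Taxon 2),Taxon 4)).
Taxon 3 and Taxon 8 share a more recent common ancestor with each other than either does with Taxon 4, so Taxon 4 is the least closely related of the three.

Taxon 4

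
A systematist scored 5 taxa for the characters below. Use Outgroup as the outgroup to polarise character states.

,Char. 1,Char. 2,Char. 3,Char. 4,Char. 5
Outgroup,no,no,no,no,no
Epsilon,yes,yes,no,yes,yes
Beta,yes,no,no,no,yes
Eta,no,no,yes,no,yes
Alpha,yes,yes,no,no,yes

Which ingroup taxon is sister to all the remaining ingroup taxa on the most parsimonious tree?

The outgroup has state 'no' for every character, so 'yes' is the derived state throughout.
Only Alpha, Beta, and Epsilon show the derived state 'yes' for Char. 1, supporting them as a clade.
Only Alpha and Epsilon show the derived state 'yes' for Char. 2, supporting them as a clade.
Char. 3 (derived state 'yes') is unique to Eta (autapomorphy; uninformative for grouping).
Char. 4: derived state 'yes' in Epsilon only — an autapomorphy, so it tells us nothing about relationships among taxa.
Char. 5 (derived state 'yes') is shared by all ingroup taxa — unites the whole ingroup.
Most parsimonious ingroup topology: (((Epsilon,Alpha),Beta),Eta).
Eta is sister to the clade containing all other ingroup taxa, so it is the earliest-diverging (most basal) ingroup lineage.

Eta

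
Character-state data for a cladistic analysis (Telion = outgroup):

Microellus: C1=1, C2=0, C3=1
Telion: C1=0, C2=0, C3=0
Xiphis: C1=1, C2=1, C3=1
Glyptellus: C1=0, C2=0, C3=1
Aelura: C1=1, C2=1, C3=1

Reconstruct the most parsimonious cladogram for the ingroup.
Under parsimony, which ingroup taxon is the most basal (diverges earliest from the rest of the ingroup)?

Glyptellus

The outgroup has state '0' for every character, so '1' is the derived state throughout.
Only Aelura, Microellus, and Xiphis show the derived state '1' for C1, supporting them as a clade.
C2 (derived state '1') is shared by Aelura and Xiphis — a synapomorphy uniting that clade.
All ingroup taxa share the derived state '1' for C3; it defines the ingroup but does not resolve relationships within it.
Most parsimonious ingroup topology: (((Xiphis,Aelura),Microellus),Glyptellus).
Glyptellus is sister to the clade containing all other ingroup taxa, so it is the earliest-diverging (most basal) ingroup lineage.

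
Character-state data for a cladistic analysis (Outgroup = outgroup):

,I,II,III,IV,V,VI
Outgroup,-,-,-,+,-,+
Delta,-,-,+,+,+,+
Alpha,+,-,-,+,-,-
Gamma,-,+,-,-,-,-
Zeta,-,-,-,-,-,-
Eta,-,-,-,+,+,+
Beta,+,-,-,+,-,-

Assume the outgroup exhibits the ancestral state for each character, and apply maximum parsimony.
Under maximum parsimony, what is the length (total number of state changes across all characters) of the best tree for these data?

6

Character polarity is set by the outgroup: the derived state is whichever differs from the outgroup's state, so for IV, VI the derived state is '-', and for the remaining characters it is '+'.
Only Alpha and Beta show the derived state '+' for I, supporting them as a clade.
II: derived state '+' in Gamma only — an autapomorphy, so it tells us nothing about relationships among taxa.
III: derived state '+' in Delta only — an autapomorphy, so it tells us nothing about relationships among taxa.
IV (derived state '-') is shared by Gamma and Zeta — a synapomorphy uniting that clade.
V: derived state '+' in Delta and Eta only — synapomorphy for {Delta, Eta}.
VI (derived state '-') is shared by Alpha, Beta, Gamma, and Zeta — a synapomorphy uniting that clade.
Most parsimonious ingroup topology: ((Delta,Eta),((Alpha,Beta),(Gamma,Zeta))).
Changes per character on this tree: I: 1; II: 1; III: 1; IV: 1; V: 1; VI: 1.
Total = 6.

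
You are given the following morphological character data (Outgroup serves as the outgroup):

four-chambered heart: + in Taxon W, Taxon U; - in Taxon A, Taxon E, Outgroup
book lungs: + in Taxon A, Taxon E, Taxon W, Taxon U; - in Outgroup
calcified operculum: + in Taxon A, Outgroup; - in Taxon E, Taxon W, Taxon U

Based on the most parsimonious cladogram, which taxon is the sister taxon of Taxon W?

Character polarity is set by the outgroup: the derived state is whichever differs from the outgroup's state, so for calcified operculum the derived state is '-', and for the remaining characters it is '+'.
four-chambered heart (derived state '+') is shared by Taxon U and Taxon W — a synapomorphy uniting that clade.
All ingroup taxa share the derived state '+' for book lungs; it defines the ingroup but does not resolve relationships within it.
calcified operculum: derived state '-' in Taxon E, Taxon U, and Taxon W only — synapomorphy for {Taxon E, Taxon U, Taxon W}.
Most parsimonious ingroup topology: ((Taxon E,(Taxon U,Taxon W)),Taxon A).
Taxon W and Taxon U form a cherry on this tree, so they are sister taxa.

Taxon U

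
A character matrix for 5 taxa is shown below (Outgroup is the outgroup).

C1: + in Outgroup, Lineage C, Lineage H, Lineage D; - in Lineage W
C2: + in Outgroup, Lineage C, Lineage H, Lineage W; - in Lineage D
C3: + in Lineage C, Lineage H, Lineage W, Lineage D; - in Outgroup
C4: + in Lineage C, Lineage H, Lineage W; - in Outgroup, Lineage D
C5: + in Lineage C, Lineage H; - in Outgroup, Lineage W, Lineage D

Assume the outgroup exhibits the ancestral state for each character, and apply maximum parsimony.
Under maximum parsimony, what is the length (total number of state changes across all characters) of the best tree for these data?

5

Character polarity is set by the outgroup: the derived state is whichever differs from the outgroup's state, so for C1, C2 the derived state is '-', and for the remaining characters it is '+'.
C1 (derived state '-') is unique to Lineage W (autapomorphy; uninformative for grouping).
C2: derived state '-' in Lineage D only — an autapomorphy, so it tells us nothing about relationships among taxa.
All ingroup taxa share the derived state '+' for C3; it defines the ingroup but does not resolve relationships within it.
Only Lineage C, Lineage H, and Lineage W show the derived state '+' for C4, supporting them as a clade.
Only Lineage C and Lineage H show the derived state '+' for C5, supporting them as a clade.
Most parsimonious ingroup topology: (((Lineage C,Lineage H),Lineage W),Lineage D).
Changes per character on this tree: C1: 1; C2: 1; C3: 1; C4: 1; C5: 1.
Total = 5.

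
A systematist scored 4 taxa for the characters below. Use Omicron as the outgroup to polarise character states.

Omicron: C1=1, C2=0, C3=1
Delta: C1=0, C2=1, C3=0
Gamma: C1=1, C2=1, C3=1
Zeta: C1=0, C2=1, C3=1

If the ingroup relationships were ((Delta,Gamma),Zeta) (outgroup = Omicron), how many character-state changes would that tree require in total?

4

Map each character onto ((Delta,Gamma),Zeta) (rooted by Omicron) and count the minimum state changes it requires (Fitch parsimony):
C1: 2; C2: 1; C3: 1.
Total tree length = 4.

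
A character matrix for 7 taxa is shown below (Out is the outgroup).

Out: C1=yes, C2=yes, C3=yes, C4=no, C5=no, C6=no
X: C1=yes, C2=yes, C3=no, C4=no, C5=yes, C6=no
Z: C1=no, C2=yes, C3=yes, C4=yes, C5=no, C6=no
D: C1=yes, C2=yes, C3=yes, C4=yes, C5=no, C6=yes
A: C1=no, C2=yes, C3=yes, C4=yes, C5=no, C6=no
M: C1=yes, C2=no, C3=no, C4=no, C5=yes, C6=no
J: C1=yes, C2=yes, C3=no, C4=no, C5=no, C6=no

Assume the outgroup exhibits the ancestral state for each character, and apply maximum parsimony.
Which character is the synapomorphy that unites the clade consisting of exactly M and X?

Character polarity is set by the outgroup: the derived state is whichever differs from the outgroup's state, so for C1, C2, C3 the derived state is 'no', and for the remaining characters it is 'yes'.
C1 (derived state 'no') is shared by A and Z — a synapomorphy uniting that clade.
C2: derived state 'no' in M only — an autapomorphy, so it tells us nothing about relationships among taxa.
C3: derived state 'no' in J, M, and X only — synapomorphy for {J, M, X}.
C4: derived state 'yes' in A, D, and Z only — synapomorphy for {A, D, Z}.
C5 (derived state 'yes') is shared by M and X — a synapomorphy uniting that clade.
C6: derived state 'yes' in D only — an autapomorphy, so it tells us nothing about relationships among taxa.
Most parsimonious ingroup topology: (((X,M),J),((Z,A),D)).
The clade {M, X} is supported by C5: its derived state 'yes' occurs in exactly those taxa and in no other taxon (including the outgroup).

C5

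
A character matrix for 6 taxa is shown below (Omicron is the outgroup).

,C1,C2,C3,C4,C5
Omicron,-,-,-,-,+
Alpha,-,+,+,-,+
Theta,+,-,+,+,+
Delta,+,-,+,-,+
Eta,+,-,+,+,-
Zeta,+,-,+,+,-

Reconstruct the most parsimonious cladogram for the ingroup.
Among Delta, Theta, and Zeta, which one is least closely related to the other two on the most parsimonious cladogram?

Character polarity is set by the outgroup: the derived state is whichever differs from the outgroup's state, so for C5 the derived state is '-', and for the remaining characters it is '+'.
Only Delta, Eta, Theta, and Zeta show the derived state '+' for C1, supporting them as a clade.
C2 (derived state '+') is unique to Alpha (autapomorphy; uninformative for grouping).
C3 (derived state '+') is shared by all ingroup taxa — unites the whole ingroup.
C4 (derived state '+') is shared by Eta, Theta, and Zeta — a synapomorphy uniting that clade.
C5: derived state '-' in Eta and Zeta only — synapomorphy for {Eta, Zeta}.
Most parsimonious ingroup topology: (Alpha,((Theta,(Eta,Zeta)),Delta)).
Theta and Zeta share a more recent common ancestor with each other than either does with Delta, so Delta is the least closely related of the three.

Delta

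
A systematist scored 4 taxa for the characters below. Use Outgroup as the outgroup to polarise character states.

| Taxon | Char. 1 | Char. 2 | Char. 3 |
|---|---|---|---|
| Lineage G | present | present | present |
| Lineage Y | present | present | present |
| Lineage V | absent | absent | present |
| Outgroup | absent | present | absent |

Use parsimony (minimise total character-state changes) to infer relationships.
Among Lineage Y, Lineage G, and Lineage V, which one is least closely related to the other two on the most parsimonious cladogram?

Character polarity is set by the outgroup: the derived state is whichever differs from the outgroup's state, so for Char. 2 the derived state is 'absent', and for the remaining characters it is 'present'.
Char. 1 (derived state 'present') is shared by Lineage G and Lineage Y — a synapomorphy uniting that clade.
Char. 2: derived state 'absent' in Lineage V only — an autapomorphy, so it tells us nothing about relationships among taxa.
Char. 3 (derived state 'present') is shared by all ingroup taxa — unites the whole ingroup.
Most parsimonious ingroup topology: (Lineage V,(Lineage G,Lineage Y)).
Lineage Y and Lineage G share a more recent common ancestor with each other than either does with Lineage V, so Lineage V is the least closely related of the three.

Lineage V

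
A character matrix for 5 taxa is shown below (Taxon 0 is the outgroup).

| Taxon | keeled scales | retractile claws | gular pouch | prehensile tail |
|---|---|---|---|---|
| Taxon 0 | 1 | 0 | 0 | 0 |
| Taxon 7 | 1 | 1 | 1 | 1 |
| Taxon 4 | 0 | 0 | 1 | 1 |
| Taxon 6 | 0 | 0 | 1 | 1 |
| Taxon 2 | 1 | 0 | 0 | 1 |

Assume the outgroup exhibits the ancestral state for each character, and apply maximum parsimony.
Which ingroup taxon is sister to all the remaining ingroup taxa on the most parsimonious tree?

Taxon 2

Character polarity is set by the outgroup: the derived state is whichever differs from the outgroup's state, so for keeled scales the derived state is '0', and for the remaining characters it is '1'.
keeled scales: derived state '0' in Taxon 4 and Taxon 6 only — synapomorphy for {Taxon 4, Taxon 6}.
retractile claws (derived state '1') is unique to Taxon 7 (autapomorphy; uninformative for grouping).
gular pouch (derived state '1') is shared by Taxon 4, Taxon 6, and Taxon 7 — a synapomorphy uniting that clade.
All ingroup taxa share the derived state '1' for prehensile tail; it defines the ingroup but does not resolve relationships within it.
Most parsimonious ingroup topology: ((Taxon 7,(Taxon 4,Taxon 6)),Taxon 2).
Taxon 2 is sister to the clade containing all other ingroup taxa, so it is the earliest-diverging (most basal) ingroup lineage.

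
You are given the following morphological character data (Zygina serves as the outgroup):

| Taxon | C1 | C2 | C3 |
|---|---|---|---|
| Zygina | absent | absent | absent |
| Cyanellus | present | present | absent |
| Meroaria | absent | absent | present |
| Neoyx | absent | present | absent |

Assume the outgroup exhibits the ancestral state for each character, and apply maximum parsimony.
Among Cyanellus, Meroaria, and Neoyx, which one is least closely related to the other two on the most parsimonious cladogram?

Meroaria

The outgroup has state 'absent' for every character, so 'present' is the derived state throughout.
C1 (derived state 'present') is unique to Cyanellus (autapomorphy; uninformative for grouping).
C2 (derived state 'present') is shared by Cyanellus and Neoyx — a synapomorphy uniting that clade.
C3 (derived state 'present') is unique to Meroaria (autapomorphy; uninformative for grouping).
Most parsimonious ingroup topology: ((Cyanellus,Neoyx),Meroaria).
Cyanellus and Neoyx share a more recent common ancestor with each other than either does with Meroaria, so Meroaria is the least closely related of the three.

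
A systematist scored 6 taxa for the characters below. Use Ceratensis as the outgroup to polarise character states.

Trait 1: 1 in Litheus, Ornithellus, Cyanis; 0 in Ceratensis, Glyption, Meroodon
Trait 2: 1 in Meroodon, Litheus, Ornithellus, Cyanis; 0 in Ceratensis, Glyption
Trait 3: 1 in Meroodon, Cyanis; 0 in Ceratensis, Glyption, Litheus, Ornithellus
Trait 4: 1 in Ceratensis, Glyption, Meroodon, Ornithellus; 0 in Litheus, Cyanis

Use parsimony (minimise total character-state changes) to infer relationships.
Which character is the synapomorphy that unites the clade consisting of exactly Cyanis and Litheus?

Trait 4

Character polarity is set by the outgroup: the derived state is whichever differs from the outgroup's state, so for Trait 4 the derived state is '0', and for the remaining characters it is '1'.
Only Cyanis, Litheus, and Ornithellus show the derived state '1' for Trait 1, supporting them as a clade.
Trait 2 (derived state '1') is shared by Cyanis, Litheus, Meroodon, and Ornithellus — a synapomorphy uniting that clade.
Trait 3 (state '1') occurs in Cyanis and Meroodon but conflicts with the nesting implied by the other characters — most parsimoniously interpreted as homoplasy.
Trait 4: derived state '0' in Cyanis and Litheus only — synapomorphy for {Cyanis, Litheus}.
Most parsimonious ingroup topology: (Glyption,(Meroodon,((Litheus,Cyanis),Ornithellus))).
The clade {Cyanis, Litheus} is supported by Trait 4: its derived state '0' occurs in exactly those taxa and in no other taxon (including the outgroup).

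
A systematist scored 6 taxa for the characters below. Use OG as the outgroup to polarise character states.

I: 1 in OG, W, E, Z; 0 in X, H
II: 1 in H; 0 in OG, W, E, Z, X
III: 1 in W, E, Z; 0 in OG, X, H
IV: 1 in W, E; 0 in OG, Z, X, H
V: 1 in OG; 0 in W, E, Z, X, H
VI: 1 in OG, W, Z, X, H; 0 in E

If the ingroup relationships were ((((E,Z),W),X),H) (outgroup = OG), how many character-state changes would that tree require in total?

Map each character onto ((((E,Z),W),X),H) (rooted by OG) and count the minimum state changes it requires (Fitch parsimony):
I: 2; II: 1; III: 1; IV: 2; V: 1; VI: 1.
Total tree length = 8.

8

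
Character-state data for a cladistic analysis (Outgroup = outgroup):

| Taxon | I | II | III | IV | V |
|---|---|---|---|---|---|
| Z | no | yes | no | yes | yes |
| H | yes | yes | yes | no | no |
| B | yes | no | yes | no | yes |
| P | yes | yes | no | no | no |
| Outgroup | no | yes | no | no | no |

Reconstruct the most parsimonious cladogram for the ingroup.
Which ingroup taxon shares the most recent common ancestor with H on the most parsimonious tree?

B

Character polarity is set by the outgroup: the derived state is whichever differs from the outgroup's state, so for II the derived state is 'no', and for the remaining characters it is 'yes'.
I: derived state 'yes' in B, H, and P only — synapomorphy for {B, H, P}.
II: derived state 'no' in B only — an autapomorphy, so it tells us nothing about relationships among taxa.
Only B and H show the derived state 'yes' for III, supporting them as a clade.
IV (derived state 'yes') is unique to Z (autapomorphy; uninformative for grouping).
V groups B and Z, which is incompatible with the clades supported by the remaining characters; treating it as convergent (homoplasy) costs fewer steps than any alternative tree.
Most parsimonious ingroup topology: (((B,H),P),Z).
H and B form a cherry on this tree, so they are sister taxa.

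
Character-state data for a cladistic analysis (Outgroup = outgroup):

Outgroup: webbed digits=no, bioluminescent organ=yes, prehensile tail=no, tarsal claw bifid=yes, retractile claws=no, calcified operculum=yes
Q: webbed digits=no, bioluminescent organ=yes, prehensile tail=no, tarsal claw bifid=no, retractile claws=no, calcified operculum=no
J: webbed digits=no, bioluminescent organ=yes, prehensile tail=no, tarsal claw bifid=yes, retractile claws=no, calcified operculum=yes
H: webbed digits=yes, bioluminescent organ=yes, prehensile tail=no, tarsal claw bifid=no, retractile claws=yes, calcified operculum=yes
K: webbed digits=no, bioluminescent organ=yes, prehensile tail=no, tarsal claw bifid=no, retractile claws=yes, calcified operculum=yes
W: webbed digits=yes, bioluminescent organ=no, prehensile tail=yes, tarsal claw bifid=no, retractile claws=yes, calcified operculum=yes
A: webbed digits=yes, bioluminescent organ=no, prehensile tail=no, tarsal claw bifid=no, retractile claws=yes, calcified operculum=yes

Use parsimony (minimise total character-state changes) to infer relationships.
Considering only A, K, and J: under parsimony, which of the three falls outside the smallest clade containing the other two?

Character polarity is set by the outgroup: the derived state is whichever differs from the outgroup's state, so for bioluminescent organ, tarsal claw bifid, calcified operculum the derived state is 'no', and for the remaining characters it is 'yes'.
Only A, H, and W show the derived state 'yes' for webbed digits, supporting them as a clade.
bioluminescent organ (derived state 'no') is shared by A and W — a synapomorphy uniting that clade.
prehensile tail: derived state 'yes' in W only — an autapomorphy, so it tells us nothing about relationships among taxa.
tarsal claw bifid: derived state 'no' in A, H, K, Q, and W only — synapomorphy for {A, H, K, Q, W}.
Only A, H, K, and W show the derived state 'yes' for retractile claws, supporting them as a clade.
calcified operculum: derived state 'no' in Q only — an autapomorphy, so it tells us nothing about relationships among taxa.
Most parsimonious ingroup topology: ((Q,((H,(W,A)),K)),J).
A and K share a more recent common ancestor with each other than either does with J, so J is the least closely related of the three.

J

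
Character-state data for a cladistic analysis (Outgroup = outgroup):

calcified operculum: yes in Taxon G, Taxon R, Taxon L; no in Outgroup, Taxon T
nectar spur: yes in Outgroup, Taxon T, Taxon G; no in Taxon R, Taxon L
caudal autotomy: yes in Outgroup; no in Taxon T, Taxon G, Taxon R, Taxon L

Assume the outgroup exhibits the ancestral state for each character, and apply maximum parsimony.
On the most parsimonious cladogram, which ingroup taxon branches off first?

Character polarity is set by the outgroup: the derived state is whichever differs from the outgroup's state, so for nectar spur, caudal autotomy the derived state is 'no', and for the remaining characters it is 'yes'.
calcified operculum (derived state 'yes') is shared by Taxon G, Taxon L, and Taxon R — a synapomorphy uniting that clade.
Only Taxon L and Taxon R show the derived state 'no' for nectar spur, supporting them as a clade.
All ingroup taxa share the derived state 'no' for caudal autotomy; it defines the ingroup but does not resolve relationships within it.
Most parsimonious ingroup topology: (Taxon T,(Taxon G,(Taxon R,Taxon L))).
Taxon T is sister to the clade containing all other ingroup taxa, so it is the earliest-diverging (most basal) ingroup lineage.

Taxon T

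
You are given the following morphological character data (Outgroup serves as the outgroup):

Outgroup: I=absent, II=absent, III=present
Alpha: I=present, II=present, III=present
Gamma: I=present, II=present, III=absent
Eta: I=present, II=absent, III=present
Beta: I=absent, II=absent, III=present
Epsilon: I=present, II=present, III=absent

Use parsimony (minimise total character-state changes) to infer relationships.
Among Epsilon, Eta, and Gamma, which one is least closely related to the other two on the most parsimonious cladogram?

Character polarity is set by the outgroup: the derived state is whichever differs from the outgroup's state, so for III the derived state is 'absent', and for the remaining characters it is 'present'.
I (derived state 'present') is shared by Alpha, Epsilon, Eta, and Gamma — a synapomorphy uniting that clade.
II: derived state 'present' in Alpha, Epsilon, and Gamma only — synapomorphy for {Alpha, Epsilon, Gamma}.
Only Epsilon and Gamma show the derived state 'absent' for III, supporting them as a clade.
Most parsimonious ingroup topology: (((Alpha,(Gamma,Epsilon)),Eta),Beta).
Epsilon and Gamma share a more recent common ancestor with each other than either does with Eta, so Eta is the least closely related of the three.

Eta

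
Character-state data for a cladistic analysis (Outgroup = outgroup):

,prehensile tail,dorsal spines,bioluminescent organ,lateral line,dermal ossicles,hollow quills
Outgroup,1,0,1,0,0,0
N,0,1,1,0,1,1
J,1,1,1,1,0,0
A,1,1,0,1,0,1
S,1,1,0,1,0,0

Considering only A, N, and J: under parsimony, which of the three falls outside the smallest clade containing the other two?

N

Character polarity is set by the outgroup: the derived state is whichever differs from the outgroup's state, so for prehensile tail, bioluminescent organ the derived state is '0', and for the remaining characters it is '1'.
prehensile tail (derived state '0') is unique to N (autapomorphy; uninformative for grouping).
All ingroup taxa share the derived state '1' for dorsal spines; it defines the ingroup but does not resolve relationships within it.
bioluminescent organ: derived state '0' in A and S only — synapomorphy for {A, S}.
Only A, J, and S show the derived state '1' for lateral line, supporting them as a clade.
dermal ossicles: derived state '1' in N only — an autapomorphy, so it tells us nothing about relationships among taxa.
hollow quills (state '1') occurs in A and N but conflicts with the nesting implied by the other characters — most parsimoniously interpreted as homoplasy.
Most parsimonious ingroup topology: (N,(J,(A,S))).
J and A share a more recent common ancestor with each other than either does with N, so N is the least closely related of the three.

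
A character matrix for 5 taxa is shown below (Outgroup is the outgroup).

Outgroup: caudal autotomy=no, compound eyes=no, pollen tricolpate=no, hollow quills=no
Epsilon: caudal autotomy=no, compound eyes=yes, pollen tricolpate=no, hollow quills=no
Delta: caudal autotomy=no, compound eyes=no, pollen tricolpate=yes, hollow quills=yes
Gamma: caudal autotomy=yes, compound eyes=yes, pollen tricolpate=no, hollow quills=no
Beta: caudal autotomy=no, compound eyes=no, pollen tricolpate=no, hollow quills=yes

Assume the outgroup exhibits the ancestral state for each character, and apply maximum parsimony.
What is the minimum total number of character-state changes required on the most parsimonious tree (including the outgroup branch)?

4

The outgroup has state 'no' for every character, so 'yes' is the derived state throughout.
caudal autotomy (derived state 'yes') is unique to Gamma (autapomorphy; uninformative for grouping).
compound eyes: derived state 'yes' in Epsilon and Gamma only — synapomorphy for {Epsilon, Gamma}.
pollen tricolpate (derived state 'yes') is unique to Delta (autapomorphy; uninformative for grouping).
hollow quills (derived state 'yes') is shared by Beta and Delta — a synapomorphy uniting that clade.
Most parsimonious ingroup topology: ((Epsilon,Gamma),(Delta,Beta)).
Changes per character on this tree: caudal autotomy: 1; compound eyes: 1; pollen tricolpate: 1; hollow quills: 1.
Total = 4.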